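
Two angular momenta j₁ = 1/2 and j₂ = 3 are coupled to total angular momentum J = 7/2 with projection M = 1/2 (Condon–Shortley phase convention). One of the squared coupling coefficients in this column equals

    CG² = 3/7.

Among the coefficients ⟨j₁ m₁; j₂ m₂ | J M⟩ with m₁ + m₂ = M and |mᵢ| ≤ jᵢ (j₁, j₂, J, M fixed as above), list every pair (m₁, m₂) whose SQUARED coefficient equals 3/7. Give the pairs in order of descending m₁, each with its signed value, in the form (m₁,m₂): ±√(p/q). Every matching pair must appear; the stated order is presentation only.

(-1/2,1): +√(3/7)

Admissible pairs with m₁+m₂ = M = 1/2: (-1/2,1), (1/2,0)
  (m₁,m₂)=(1/2,0): CG² = 4/7, CG = +√(4/7)
  (m₁,m₂)=(-1/2,1): CG² = 3/7, CG = +√(3/7)   ← matches the target
Pairs with CG² = 3/7: (-1/2,1): +√(3/7)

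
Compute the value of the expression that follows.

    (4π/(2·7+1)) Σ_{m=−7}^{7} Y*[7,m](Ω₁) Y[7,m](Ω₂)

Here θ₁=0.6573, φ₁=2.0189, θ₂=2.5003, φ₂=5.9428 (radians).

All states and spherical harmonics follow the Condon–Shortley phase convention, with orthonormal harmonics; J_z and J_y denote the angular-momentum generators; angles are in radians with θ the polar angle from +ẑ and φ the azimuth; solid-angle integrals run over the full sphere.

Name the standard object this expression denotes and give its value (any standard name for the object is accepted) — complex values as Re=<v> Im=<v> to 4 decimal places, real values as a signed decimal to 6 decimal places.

This sum is the spherical-harmonic addition theorem: it equals the Legendre polynomial P_l(cos γ) of the angle γ between the two directions.
Expand P_7 via completeness: Σ_{m} conj(Y_{7,m}) at Ω₁ times Y_{7,m} at Ω₂ —
  [-7]  conj(Y_{7,-7})(Ω₁) = 0.00008 + 0.01589j ; Y_{7,-7}(Ω₂) = -0.00995 + 0.00944j ; Δ = -0.00015 - 0.00016j
  [-6]  conj(Y_{7,-6})(Ω₁) = 0.06928 - 0.03372j ; Y_{7,-6}(Ω₂) = 0.03122 - 0.06122j ; Δ = 0.00010 - 0.00529j
  [-5]  conj(Y_{7,-5})(Ω₁) = -0.17505 - 0.13861j ; Y_{7,-5}(Ω₂) = -0.02701 + 0.20480j ; Δ = 0.03311 - 0.03211j
  [-4]  conj(Y_{7,-4})(Ω₁) = -0.09159 + 0.40650j ; Y_{7,-4}(Ω₂) = -0.08367 - 0.39398j ; Δ = 0.16782 + 0.00207j
  [-3]  conj(Y_{7,-3})(Ω₁) = 0.43772 - 0.10087j ; Y_{7,-3}(Ω₂) = 0.24228 + 0.39549j ; Δ = 0.14594 + 0.14868j
  [-2]  conj(Y_{7,-2})(Ω₁) = -0.06431 - 0.08041j ; Y_{7,-2}(Ω₂) = -0.11604 - 0.09399j ; Δ = -0.00010 + 0.01537j
  [-1]  conj(Y_{7,-1})(Ω₁) = 0.15581 - 0.32411j ; Y_{7,-1}(Ω₂) = -0.31806 - 0.11265j ; Δ = -0.08607 + 0.08554j
  [+0]  conj(Y_{7,0})(Ω₁) = -0.22563 + 0.00000j ; Y_{7,0}(Ω₂) = 0.26743 + 0.00000j ; Δ = -0.06034 + 0.00000j
  [+1]  conj(Y_{7,1})(Ω₁) = -0.15581 - 0.32411j ; Y_{7,1}(Ω₂) = 0.31806 - 0.11265j ; Δ = -0.08607 - 0.08554j
  [+2]  conj(Y_{7,2})(Ω₁) = -0.06431 + 0.08041j ; Y_{7,2}(Ω₂) = -0.11604 + 0.09399j ; Δ = -0.00010 - 0.01537j
  [+3]  conj(Y_{7,3})(Ω₁) = -0.43772 - 0.10087j ; Y_{7,3}(Ω₂) = -0.24228 + 0.39549j ; Δ = 0.14594 - 0.14868j
  [+4]  conj(Y_{7,4})(Ω₁) = -0.09159 - 0.40650j ; Y_{7,4}(Ω₂) = -0.08367 + 0.39398j ; Δ = 0.16782 - 0.00207j
  [+5]  conj(Y_{7,5})(Ω₁) = 0.17505 - 0.13861j ; Y_{7,5}(Ω₂) = 0.02701 + 0.20480j ; Δ = 0.03311 + 0.03211j
  [+6]  conj(Y_{7,6})(Ω₁) = 0.06928 + 0.03372j ; Y_{7,6}(Ω₂) = 0.03122 + 0.06122j ; Δ = 0.00010 + 0.00529j
  [+7]  conj(Y_{7,7})(Ω₁) = -0.00008 + 0.01589j ; Y_{7,7}(Ω₂) = 0.00995 + 0.00944j ; Δ = -0.00015 + 0.00016j
Total Σ_m = 0.46098 + 0.00000j. Multiply by 0.837758: 0.38619 + 0.00000j. P_7(cos γ) = 0.386193

Legendre polynomial (addition theorem), +0.386193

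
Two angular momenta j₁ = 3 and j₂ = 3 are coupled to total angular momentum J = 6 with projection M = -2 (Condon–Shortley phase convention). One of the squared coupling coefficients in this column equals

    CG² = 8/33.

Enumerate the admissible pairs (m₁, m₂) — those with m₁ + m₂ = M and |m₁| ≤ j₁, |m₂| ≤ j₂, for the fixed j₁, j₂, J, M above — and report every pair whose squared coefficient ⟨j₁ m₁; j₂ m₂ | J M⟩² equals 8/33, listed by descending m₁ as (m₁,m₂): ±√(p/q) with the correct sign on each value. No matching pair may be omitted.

(0,-2): +√(8/33); (-2,0): +√(8/33)

Admissible pairs with m₁+m₂ = M = -2: (-3,1), (-2,0), (-1,-1), (0,-2), (1,-3)
  (m₁,m₂)=(1,-3): CG² = 1/33, CG = +√(1/33)
  (m₁,m₂)=(0,-2): CG² = 8/33, CG = +√(8/33)   ← matches the target
  (m₁,m₂)=(-1,-1): CG² = 5/11, CG = +√(5/11)
  (m₁,m₂)=(-2,0): CG² = 8/33, CG = +√(8/33)   ← matches the target
  (m₁,m₂)=(-3,1): CG² = 1/33, CG = +√(1/33)
Pairs with CG² = 8/33: (0,-2): +√(8/33); (-2,0): +√(8/33)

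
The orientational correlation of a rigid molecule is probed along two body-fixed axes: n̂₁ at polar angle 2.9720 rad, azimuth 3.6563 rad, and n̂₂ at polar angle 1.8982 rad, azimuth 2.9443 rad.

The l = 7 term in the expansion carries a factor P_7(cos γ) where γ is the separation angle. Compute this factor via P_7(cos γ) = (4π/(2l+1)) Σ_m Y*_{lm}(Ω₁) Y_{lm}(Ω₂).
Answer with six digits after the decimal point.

Term-by-term m-sum for l=7 (normalisation 4π/15 = 0.837758):
  m=-7: Y*=(0.000002, 0.000001)  Y=(-0.064363, -0.335124)  product (0.000000, -0.000001)
  m=-6: Y*=(0.000043, -0.000002)  Y=(-0.163680, -0.401570)  product (-0.000008, -0.000017)
  m=-5: Y*=(0.000493, -0.000314)  Y=(-0.053065, -0.080234)  product (-0.000051, -0.000023)
  m=-4: Y*=(0.002650, -0.004993)  Y=(0.221247, 0.222923)  product (0.001699, -0.000514)
  m=-3: Y*=(-0.001048, -0.039269)  Y=(0.178975, 0.120321)  product (0.004537, -0.007154)
  m=-2: Y*=(-0.097577, -0.162275)  Y=(-0.214617, -0.089372)  product (0.006439, 0.043548)
  m=-1: Y*=(-0.491028, -0.277703)  Y=(-0.245638, -0.049101)  product (0.106980, 0.092325)
  m=+0: Y*=(-0.694512, -0.000000)  Y=(0.205555, 0.000000)  product (-0.142761, -0.000000)
  m=+1: Y*=(0.491028, -0.277703)  Y=(0.245638, -0.049101)  product (0.106980, -0.092325)
  m=+2: Y*=(-0.097577, 0.162275)  Y=(-0.214617, 0.089372)  product (0.006439, -0.043548)
  m=+3: Y*=(0.001048, -0.039269)  Y=(-0.178975, 0.120321)  product (0.004537, 0.007154)
  m=+4: Y*=(0.002650, 0.004993)  Y=(0.221247, -0.222923)  product (0.001699, 0.000514)
  m=+5: Y*=(-0.000493, -0.000314)  Y=(0.053065, -0.080234)  product (-0.000051, 0.000023)
  m=+6: Y*=(0.000043, 0.000002)  Y=(-0.163680, 0.401570)  product (-0.000008, 0.000017)
  m=+7: Y*=(-0.000002, 0.000001)  Y=(0.064363, -0.335124)  product (0.000000, 0.000001)
Σ over m = (0.096431, -0.000000); ×(4π/15) → (0.080786, -0.000000). Real part: 0.080786

0.080786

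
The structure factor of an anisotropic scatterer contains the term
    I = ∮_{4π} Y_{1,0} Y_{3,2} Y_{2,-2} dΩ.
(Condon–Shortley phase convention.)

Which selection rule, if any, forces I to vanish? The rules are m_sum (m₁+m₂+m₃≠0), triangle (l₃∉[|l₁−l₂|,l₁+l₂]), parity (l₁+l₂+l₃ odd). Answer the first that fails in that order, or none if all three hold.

none

azimuthal sum: 0 + 2 − 2 = 0  ✓
2 ≤ 2 ≤ 4 (triangle on l)  ✓
L = 1 + 3 + 2 = 6 (even)  ✓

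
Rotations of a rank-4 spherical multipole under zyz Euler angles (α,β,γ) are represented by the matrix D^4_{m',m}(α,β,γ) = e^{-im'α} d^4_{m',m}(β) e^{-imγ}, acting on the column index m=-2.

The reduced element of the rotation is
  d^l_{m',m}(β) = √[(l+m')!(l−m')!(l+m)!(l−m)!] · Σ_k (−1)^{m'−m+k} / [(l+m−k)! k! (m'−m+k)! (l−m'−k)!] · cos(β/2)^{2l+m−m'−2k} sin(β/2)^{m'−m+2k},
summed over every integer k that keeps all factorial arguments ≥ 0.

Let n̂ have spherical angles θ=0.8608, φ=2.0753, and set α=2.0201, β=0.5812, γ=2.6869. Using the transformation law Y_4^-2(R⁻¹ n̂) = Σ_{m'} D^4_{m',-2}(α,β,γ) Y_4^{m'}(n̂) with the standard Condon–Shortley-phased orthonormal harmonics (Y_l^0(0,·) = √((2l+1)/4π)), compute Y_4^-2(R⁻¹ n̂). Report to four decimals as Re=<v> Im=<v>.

Need the full column D^4_{m',-2} for m'=−4..4 at α=2.0201, β=0.5812, γ=2.6869.
cos(β/2)=0.958072, sin(β/2)=0.286527
d^4_{-4,-2}: single k=2 term ⇒ +0.335969;  D = +0.212029+0.260613i
d^4_{-3,-2}: k∈[1..2] ⇒ +0.794360 -0.213144 = +0.581216;  D = +0.246787-0.526220i
d^4_{-2,-2}: k∈[0..2] ⇒ +0.709881 -0.761907 +0.085182 = +0.033156;  D = -0.033154+0.000357i
d^4_{-1,-2}: k∈[0..2] ⇒ -0.900719 +0.402805 -0.024018 = -0.521933;  D = -0.231749-0.467660i
d^4_{0,-2}: k∈[0..2] ⇒ +0.602340 -0.143663 +0.004819 = +0.463496;  D = +0.284693-0.365757i
d^4_{1,-2}: k∈[0..2] ⇒ -0.268536 +0.036027 -0.000644 = -0.233154;  D = +0.227929+0.049084i
d^4_{2,-2}: k∈[0..2] ⇒ +0.085182 -0.006095 +0.000045 = +0.079132;  D = +0.018594+0.076917i
d^4_{3,-2}: k∈[0..1] ⇒ -0.019064 +0.000568 = -0.018495;  D = -0.014306+0.011723i
d^4_{4,-2}: single k=0 term ⇒ +0.002688;  D = -0.002437-0.001133i
Y_4^{m'}(θ=0.8608,φ=2.0753) and Σ D·Y over m':
  (+0.2120+0.2606i)·(-0.0633-0.1320i)  (+0.2468-0.5262i)·(+0.3553+0.0204i)  (-0.0332+0.0004i)·(-0.2023+0.3214i)  (-0.2317-0.4677i)·(+0.0029+0.0053i)  (+0.2847-0.3658i)·(-0.3626+0.0000i)  (+0.2279+0.0491i)·(-0.0029+0.0053i)  (+0.0186+0.0769i)·(-0.2023-0.3214i)  (-0.0143+0.0117i)·(-0.3553+0.0204i)  (-0.0024-0.0011i)·(-0.0633+0.1320i)
Y_4^-2(R⁻¹ n̂) = +0.049698-0.132260i

Re=0.0497 Im=-0.1323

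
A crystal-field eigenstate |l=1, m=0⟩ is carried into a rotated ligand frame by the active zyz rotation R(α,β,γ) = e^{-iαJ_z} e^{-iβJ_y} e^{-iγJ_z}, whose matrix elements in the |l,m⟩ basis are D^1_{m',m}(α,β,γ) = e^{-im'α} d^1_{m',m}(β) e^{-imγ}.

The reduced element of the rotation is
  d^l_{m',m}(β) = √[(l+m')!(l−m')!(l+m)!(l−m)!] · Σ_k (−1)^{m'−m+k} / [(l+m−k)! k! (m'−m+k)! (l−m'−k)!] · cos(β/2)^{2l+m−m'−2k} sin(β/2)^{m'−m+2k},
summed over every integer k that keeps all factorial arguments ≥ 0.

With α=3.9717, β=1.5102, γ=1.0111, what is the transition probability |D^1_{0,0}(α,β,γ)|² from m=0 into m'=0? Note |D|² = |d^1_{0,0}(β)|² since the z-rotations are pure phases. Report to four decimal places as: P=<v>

P=0.0037

D^1_{0,0}(3.9717,1.5102,1.0111) = e^{-i·0·3.9717}·d^1_{0,0}(1.5102)·e^{-i·0·1.0111}. Compute d first:
c=cos(1.510200/2)=0.728203, s=sin(1.510200/2)=0.685361; N=√[1·1·1·1]=1.000000
k∈{0,1} keeps every argument non-negative
  k=0: (−1)^0·1.0000/(1)·0.7282^2·0.6854^0 = +0.530280
  k=1: (−1)^1·1.0000/(1)·0.7282^0·0.6854^2 = -0.469720
d^1_{0,0}(1.5102) = +0.530280 -0.469720 = +0.060559
|D^1_{0,0}|² = |d^1_{0,0}(β)|² = (+0.060559)² = 0.003667 (the z-rotation phases have unit modulus)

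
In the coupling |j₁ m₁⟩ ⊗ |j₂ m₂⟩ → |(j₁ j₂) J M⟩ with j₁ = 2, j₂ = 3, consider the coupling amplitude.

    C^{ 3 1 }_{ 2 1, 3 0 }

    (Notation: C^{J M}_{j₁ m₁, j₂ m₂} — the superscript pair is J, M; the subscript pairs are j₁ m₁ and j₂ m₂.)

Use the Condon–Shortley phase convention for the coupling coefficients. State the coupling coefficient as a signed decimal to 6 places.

-0.182574  (= −√(1/30))

√[7·2!2!4!/9! · 3!1!3!3!4!2!] = √(96/5)
  +(−1)^0/∏(0,2,1,3,1,1)! = 1/12  (running 1/12)
  +(−1)^1/∏(1,1,0,2,2,2)! = -1/8  (running -1/24)
⟨..|..⟩ = √(96/5)·(-1/24) = -0.182574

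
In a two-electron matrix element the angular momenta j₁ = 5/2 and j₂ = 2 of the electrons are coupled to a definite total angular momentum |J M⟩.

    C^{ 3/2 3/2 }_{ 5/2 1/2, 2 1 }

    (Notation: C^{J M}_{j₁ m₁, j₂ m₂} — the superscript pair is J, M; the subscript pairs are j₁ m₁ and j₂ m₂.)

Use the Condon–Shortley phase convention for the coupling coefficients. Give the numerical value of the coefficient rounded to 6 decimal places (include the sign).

+0.507093

triangle: 3!*2!*1!/7! = 12/5040
(j±m)!: 3!*2!*3!*1!*3!*0! = 432
prefactor² = (2J+1)*Δ*N² = 144/35
  k=2: +1/(2!*1!*0!*1!*2!*0!) = 1/4
Σ = 1/4  ⇒  CG² = 144/35*(1/4)² = 9/35
CG = +√(9/35) = +0.507093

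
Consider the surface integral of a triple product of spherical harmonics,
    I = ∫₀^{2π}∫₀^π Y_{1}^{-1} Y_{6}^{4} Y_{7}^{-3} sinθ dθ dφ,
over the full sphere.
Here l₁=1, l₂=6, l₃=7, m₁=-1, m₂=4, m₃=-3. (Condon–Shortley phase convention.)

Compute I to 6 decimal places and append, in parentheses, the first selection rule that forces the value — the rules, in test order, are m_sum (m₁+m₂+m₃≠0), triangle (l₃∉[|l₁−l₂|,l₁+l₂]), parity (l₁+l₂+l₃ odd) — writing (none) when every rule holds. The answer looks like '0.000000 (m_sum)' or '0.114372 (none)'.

m-sum 0 ✓  L=14 even ✓  5≤7≤7 ✓
Π(2lᵢ+1) = 3×13×15 = 585
triangle coeff Δ(1,6,7) = 1/1365
Σ_t [0,0]: t=0:+1/518400 = 1/518400
(3j)²=7/195 [(1 6 7; 0 0 0)], sign=-1
Σ_t [0,0]: t=0:+1/14515200 = 1/14515200
(3j)²=2/455 [(1 6 7; -1 4 -3)], sign=+1
⇒ 4πI² = 6/65
I = (-1)√(6/65/(4π)) = -0.08570655
No selection rule forces the value: the integral is nonzero (none).

-0.085707 (none)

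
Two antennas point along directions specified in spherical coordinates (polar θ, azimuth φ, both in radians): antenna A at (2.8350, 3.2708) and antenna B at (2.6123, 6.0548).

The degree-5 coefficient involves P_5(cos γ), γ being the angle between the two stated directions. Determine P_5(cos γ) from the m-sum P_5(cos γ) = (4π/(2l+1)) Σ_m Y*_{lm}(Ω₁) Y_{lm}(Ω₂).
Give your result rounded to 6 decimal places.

Summing Y*_{l m}(θ₁,φ₁)·Y_{l m}(θ₂,φ₂) over m ∈ [−5, 5]; prefactor 4π/(2·5+1) = 1.142397:
  m=-5: Y*=-0.00093 - 0.00070j  Y=0.00633 + 0.01385j  product 0.00000 - 0.00002j
  m=-4: Y*=-0.01009 - 0.00574j  Y=-0.05031 - 0.06519j  product 0.00013 + 0.00095j
  m=-3: Y*=-0.06322 - 0.02581j  Y=0.19674 + 0.16078j  product -0.00829 - 0.01524j
  m=-2: Y*=-0.24570 - 0.06494j  Y=-0.41343 - 0.20317j  product 0.08838 + 0.07677j
  m=-1: Y*=-0.53908 - 0.07004j  Y=0.35070 + 0.08152j  product -0.18335 - 0.06851j
  m=+0: Y*=-0.38151 + 0.00000j  Y=0.22028 + 0.00000j  product -0.08404 + 0.00000j
  m=+1: Y*=0.53908 - 0.07004j  Y=-0.35070 + 0.08152j  product -0.18335 + 0.06851j
  m=+2: Y*=-0.24570 + 0.06494j  Y=-0.41343 + 0.20317j  product 0.08838 - 0.07677j
  m=+3: Y*=0.06322 - 0.02581j  Y=-0.19674 + 0.16078j  product -0.00829 + 0.01524j
  m=+4: Y*=-0.01009 + 0.00574j  Y=-0.05031 + 0.06519j  product 0.00013 - 0.00095j
  m=+5: Y*=0.00093 - 0.00070j  Y=-0.00633 + 0.01385j  product 0.00000 + 0.00002j
Σ over m = -0.29027 + 0.00000j; ×(4π/11) → -0.33160 + 0.00000j. Real part: -0.331604

-0.331604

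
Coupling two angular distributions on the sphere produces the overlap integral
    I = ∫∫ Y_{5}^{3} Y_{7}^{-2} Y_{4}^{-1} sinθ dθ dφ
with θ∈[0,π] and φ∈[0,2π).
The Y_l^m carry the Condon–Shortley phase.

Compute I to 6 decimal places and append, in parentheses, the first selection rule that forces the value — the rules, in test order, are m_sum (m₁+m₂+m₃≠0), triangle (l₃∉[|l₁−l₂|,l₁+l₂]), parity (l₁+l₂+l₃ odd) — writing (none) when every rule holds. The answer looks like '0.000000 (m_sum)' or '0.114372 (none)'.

-0.140275 (none)

m-sum 0 ✓  L=16 even ✓  2≤4≤12 ✓
Π(2lᵢ+1) = 11×15×9 = 1485
triangle coeff Δ(5,7,4) = 1/6126120
Σ_t [3,5]: t=3:−1/69120 t=4:+1/20736 t=5:−1/69120 = 1/51840
(3j)²=280/21879 [(5 7 4; 0 0 0)], sign=+1
Σ_t [0,2]: t=0:+1/9676800 t=1:−1/241920 t=2:+1/103680 = 163/29030400
(3j)²=26569/2042040 [(5 7 4; 3 -2 -1)], sign=-1
⇒ 4πI² = 132845/537251
I = (-1)√(132845/537251/(4π)) = -0.14027461
No selection rule forces the value: the integral is nonzero (none).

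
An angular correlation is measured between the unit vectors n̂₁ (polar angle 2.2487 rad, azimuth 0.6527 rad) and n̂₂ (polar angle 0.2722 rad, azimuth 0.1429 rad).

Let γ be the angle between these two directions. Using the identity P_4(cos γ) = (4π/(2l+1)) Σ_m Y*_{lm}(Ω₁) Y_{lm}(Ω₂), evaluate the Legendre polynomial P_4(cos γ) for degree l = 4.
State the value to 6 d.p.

Summing Y*_{l m}(θ₁,φ₁)·Y_{l m}(θ₂,φ₂) over m ∈ [−4, 4]; prefactor 4π/(2·4+1) = 1.396263:
  [-4]  conj(Y_{4,-4})(Ω₁) = -0.14046 + 0.08245j ; Y_{4,-4}(Ω₂) = 0.00194 - 0.00125j ; Δ = -0.00017 + 0.00034j
  [-3]  conj(Y_{4,-3})(Ω₁) = 0.14010 - 0.34346j ; Y_{4,-3}(Ω₂) = 0.02131 - 0.00974j ; Δ = -0.00036 - 0.00868j
  [-2]  conj(Y_{4,-2})(Ω₁) = 0.09333 + 0.34337j ; Y_{4,-2}(Ω₂) = 0.12746 - 0.03745j ; Δ = 0.02476 + 0.04027j
  [-1]  conj(Y_{4,-1})(Ω₁) = 0.04529 + 0.03462j ; Y_{4,-1}(Ω₂) = 0.42368 - 0.06096j ; Δ = 0.02130 + 0.01191j
  [+0]  conj(Y_{4,0})(Ω₁) = -0.35810 + 0.00000j ; Y_{4,0}(Ω₂) = 0.55978 + 0.00000j ; Δ = -0.20045 + 0.00000j
  [+1]  conj(Y_{4,1})(Ω₁) = -0.04529 + 0.03462j ; Y_{4,1}(Ω₂) = -0.42368 - 0.06096j ; Δ = 0.02130 - 0.01191j
  [+2]  conj(Y_{4,2})(Ω₁) = 0.09333 - 0.34337j ; Y_{4,2}(Ω₂) = 0.12746 + 0.03745j ; Δ = 0.02476 - 0.04027j
  [+3]  conj(Y_{4,3})(Ω₁) = -0.14010 - 0.34346j ; Y_{4,3}(Ω₂) = -0.02131 - 0.00974j ; Δ = -0.00036 + 0.00868j
  [+4]  conj(Y_{4,4})(Ω₁) = -0.14046 - 0.08245j ; Y_{4,4}(Ω₂) = 0.00194 + 0.00125j ; Δ = -0.00017 - 0.00034j
Σ over m = -0.10941 + 0.00000j; ×(4π/9) → -0.15276 + 0.00000j. Real part: -0.152758

-0.152758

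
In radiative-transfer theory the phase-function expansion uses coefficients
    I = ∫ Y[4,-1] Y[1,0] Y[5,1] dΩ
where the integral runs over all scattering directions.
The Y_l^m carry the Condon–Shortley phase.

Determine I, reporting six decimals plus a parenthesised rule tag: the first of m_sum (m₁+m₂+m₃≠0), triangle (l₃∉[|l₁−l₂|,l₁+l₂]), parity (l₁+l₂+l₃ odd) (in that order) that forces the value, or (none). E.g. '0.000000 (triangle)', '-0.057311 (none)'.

m-sum 0 ✓  L=10 even ✓  3≤5≤5 ✓
Π(2lᵢ+1) = 9×3×11 = 297
triangle coeff Δ(4,1,5) = 1/495
Σ_t [0,0]: t=0:+1/576 = 1/576
(3j)²=5/99 [(4 1 5; 0 0 0)], sign=-1
Σ_t [0,0]: t=0:+1/720 = 1/720
(3j)²=8/165 [(4 1 5; -1 0 1)], sign=+1
⇒ 4πI² = 8/11
I = (-1)√(8/11/(4π)) = -0.24057125
No selection rule forces the value: the integral is nonzero (none).

-0.240571 (none)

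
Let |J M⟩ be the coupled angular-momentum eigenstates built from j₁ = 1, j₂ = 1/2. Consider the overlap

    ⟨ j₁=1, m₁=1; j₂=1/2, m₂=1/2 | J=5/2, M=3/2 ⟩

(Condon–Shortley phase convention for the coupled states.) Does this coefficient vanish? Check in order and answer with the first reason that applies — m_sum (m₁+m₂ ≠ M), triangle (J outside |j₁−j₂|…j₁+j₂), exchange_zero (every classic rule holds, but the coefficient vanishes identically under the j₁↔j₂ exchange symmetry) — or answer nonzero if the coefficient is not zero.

m-sum: m₁+m₂ = 1+1/2 = 3/2, M = 3/2  ✓
triangle: need |j₁−j₂| ≤ J ≤ j₁+j₂, i.e. J ∈ [1/2, 3/2]; J = 5/2 is outside ✗ ⇒ coefficient is 0

triangle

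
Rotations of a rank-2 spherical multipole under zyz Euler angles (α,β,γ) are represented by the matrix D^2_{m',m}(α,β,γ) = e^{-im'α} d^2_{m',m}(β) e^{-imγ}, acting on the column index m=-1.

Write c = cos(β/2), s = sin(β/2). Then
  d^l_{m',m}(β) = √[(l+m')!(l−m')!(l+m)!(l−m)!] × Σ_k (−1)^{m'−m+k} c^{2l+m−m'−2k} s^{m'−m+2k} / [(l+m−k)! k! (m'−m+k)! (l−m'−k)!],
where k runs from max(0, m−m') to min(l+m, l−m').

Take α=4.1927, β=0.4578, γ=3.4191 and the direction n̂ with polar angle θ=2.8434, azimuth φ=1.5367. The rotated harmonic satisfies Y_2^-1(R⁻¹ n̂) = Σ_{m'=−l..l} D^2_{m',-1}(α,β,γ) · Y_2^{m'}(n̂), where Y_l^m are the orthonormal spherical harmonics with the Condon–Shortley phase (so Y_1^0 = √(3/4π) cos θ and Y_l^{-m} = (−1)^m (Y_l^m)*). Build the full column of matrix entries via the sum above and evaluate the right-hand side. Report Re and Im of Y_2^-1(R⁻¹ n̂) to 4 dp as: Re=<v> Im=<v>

Need the full column D^2_{m',-1} for m'=−2..2 at α=4.1927, β=0.4578, γ=3.4191.
cos(β/2)=0.973917, sin(β/2)=0.226906
d^2_{-2,-1}: single k=1 term ⇒ +0.419220;  D = +0.303325-0.289378i
d^2_{-1,-1}: k∈[0..1] ⇒ +0.899678 -0.146507 = +0.753171;  D = +0.180626+0.731191i
d^2_{0,-1}: k∈[0..1] ⇒ -0.513437 +0.027870 = -0.485567;  D = +0.466990+0.133026i
d^2_{1,-1}: k∈[0..1] ⇒ +0.146507 -0.002651 = +0.143856;  D = +0.102915-0.100514i
d^2_{2,-1}: single k=0 term ⇒ -0.022756;  D = -0.005716-0.022026i
Y_2^{m'}(θ=2.8434,φ=1.5367) and Σ D·Y over m':
  (+0.3033-0.2894i)·(-0.0333-0.0023i)  (+0.1806+0.7312i)·(-0.0074+0.2168i)  (+0.4670+0.1330i)·(+0.5491+0.0000i)  (+0.1029-0.1005i)·(+0.0074+0.2168i)  (-0.0057-0.0220i)·(-0.0333+0.0023i)
Y_2^-1(R⁻¹ n̂) = +0.108602+0.138031i

Re=0.1086 Im=0.1380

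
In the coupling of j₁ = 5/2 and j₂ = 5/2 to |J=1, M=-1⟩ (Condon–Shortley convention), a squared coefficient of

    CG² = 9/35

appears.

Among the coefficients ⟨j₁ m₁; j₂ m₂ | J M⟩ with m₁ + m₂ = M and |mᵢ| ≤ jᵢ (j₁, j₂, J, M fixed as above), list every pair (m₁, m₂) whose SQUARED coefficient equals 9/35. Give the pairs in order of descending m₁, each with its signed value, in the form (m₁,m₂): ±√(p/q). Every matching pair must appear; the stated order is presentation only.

(-1/2,-1/2): +√(9/35)

Admissible pairs with m₁+m₂ = M = -1: (-5/2,3/2), (-3/2,1/2), (-1/2,-1/2), (1/2,-3/2), (3/2,-5/2)
  (m₁,m₂)=(3/2,-5/2): CG² = 1/7, CG = +√(1/7)
  (m₁,m₂)=(1/2,-3/2): CG² = 8/35, CG = −√(8/35)
  (m₁,m₂)=(-1/2,-1/2): CG² = 9/35, CG = +√(9/35)   ← matches the target
  (m₁,m₂)=(-3/2,1/2): CG² = 8/35, CG = −√(8/35)
  (m₁,m₂)=(-5/2,3/2): CG² = 1/7, CG = +√(1/7)
Pairs with CG² = 9/35: (-1/2,-1/2): +√(9/35)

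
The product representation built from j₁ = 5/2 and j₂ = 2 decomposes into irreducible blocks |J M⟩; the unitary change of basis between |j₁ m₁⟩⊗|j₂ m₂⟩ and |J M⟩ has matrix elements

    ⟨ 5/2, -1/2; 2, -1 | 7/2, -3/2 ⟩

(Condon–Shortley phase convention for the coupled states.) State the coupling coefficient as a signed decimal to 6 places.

√[8·1!4!3!/9! · 2!3!1!3!2!5!] = √(384/7)
  +(−1)^0/∏(0,1,3,1,1,2)! = 1/12  (running 1/12)
  +(−1)^1/∏(1,0,2,0,2,3)! = -1/24  (running 1/24)
⟨..|..⟩ = √(384/7)·(1/24) = +0.308607

+0.308607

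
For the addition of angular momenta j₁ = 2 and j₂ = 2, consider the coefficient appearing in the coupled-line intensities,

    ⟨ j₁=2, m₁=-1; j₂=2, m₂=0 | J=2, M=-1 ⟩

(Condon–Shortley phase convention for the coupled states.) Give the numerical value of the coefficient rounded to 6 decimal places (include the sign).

j₁+j₂−J=2  J+j₁−j₂=2  J−j₁+j₂=2  j₁+j₂+J+1=7
(j₁±m₁, j₂±m₂, J±M) = (1,3,2,2,1,3)
P² = 8/7
sum k=1..2:
  [1] −1/2 = -1/2
  [2] +1/4 = 1/4
S = -1/4
C² = P²·S² = 1/14 ; C = -0.267261

-0.267261  (= −√(1/14))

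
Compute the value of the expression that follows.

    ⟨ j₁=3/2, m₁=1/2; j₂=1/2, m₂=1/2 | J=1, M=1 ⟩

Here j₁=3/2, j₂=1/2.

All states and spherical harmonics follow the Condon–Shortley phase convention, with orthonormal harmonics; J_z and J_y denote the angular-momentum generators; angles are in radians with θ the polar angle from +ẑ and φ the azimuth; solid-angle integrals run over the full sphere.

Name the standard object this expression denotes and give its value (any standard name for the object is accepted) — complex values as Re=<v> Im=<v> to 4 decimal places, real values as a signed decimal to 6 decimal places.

Clebsch–Gordan coefficient, −√(1/4) ≈ -0.500000

This is a Clebsch–Gordan (vector-coupling) coefficient.
j₁+j₂−J=1  J+j₁−j₂=2  J−j₁+j₂=0  j₁+j₂+J+1=4
(j₁±m₁, j₂±m₂, J±M) = (2,1,1,0,2,0)
P² = 1
sum k=1..1:
  [1] −1/2 = -1/2
S = -1/2
C² = P²·S² = 1/4 ; C = -0.500000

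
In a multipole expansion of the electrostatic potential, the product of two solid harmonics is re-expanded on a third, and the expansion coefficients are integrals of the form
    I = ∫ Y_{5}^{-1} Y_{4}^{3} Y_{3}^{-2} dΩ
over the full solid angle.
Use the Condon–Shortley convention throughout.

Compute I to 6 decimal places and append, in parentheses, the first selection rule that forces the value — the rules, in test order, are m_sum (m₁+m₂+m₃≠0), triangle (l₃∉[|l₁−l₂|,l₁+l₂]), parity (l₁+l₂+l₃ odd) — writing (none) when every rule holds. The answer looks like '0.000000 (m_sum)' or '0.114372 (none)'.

0.160929 (none)

Checks pass: Σm=0; 12 even; l₃=3∈[1,9].
(2·5+1)(2·4+1)(2·3+1) = 693
Δ: 6! 4! 2! / 13! → 1/180180
sum: t=2:+1/576 t=3:−1/144 t=4:+1/576 = -1/288
3j²(5 4 3; 0 0 0) = Δ·Π!·Σ² = 20/1001  (sign +1)
sum: t=5:−1/1440 t=6:+1/17280 = -11/17280
3j²(5 4 3; -1 3 -2) = Δ·Π!·Σ² = 11/468  (sign +1)
combine: 4πI² = 693·20/1001·11/468 = 55/169
take √, sign +1: I = 0.16092854
No selection rule forces the value: the integral is nonzero (none).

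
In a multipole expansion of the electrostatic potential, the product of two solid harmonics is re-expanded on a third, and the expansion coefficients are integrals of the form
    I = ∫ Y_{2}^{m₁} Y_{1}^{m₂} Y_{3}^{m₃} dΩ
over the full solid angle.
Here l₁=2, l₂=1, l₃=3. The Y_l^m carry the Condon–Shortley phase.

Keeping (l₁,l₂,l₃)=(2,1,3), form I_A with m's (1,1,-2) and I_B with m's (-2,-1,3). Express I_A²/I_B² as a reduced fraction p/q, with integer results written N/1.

Same 2,1,3: normalisation and zero-m 3j drop out of the ratio.
A: Δ: 0! 4! 2! / 7! → 1/105; sum: t=0:+1/12 = 1/12; 3j²(2 1 3; 1 1 -2) = Δ·Π!·Σ² = 2/21  (sign -1)
B: Δ: 0! 4! 2! / 7! → 1/105; sum: t=0:+1/48 = 1/48; 3j²(2 1 3; -2 -1 3) = Δ·Π!·Σ² = 1/7  (sign +1)
I_A²/I_B² = (2/21)/(1/7) = 2/3

2/3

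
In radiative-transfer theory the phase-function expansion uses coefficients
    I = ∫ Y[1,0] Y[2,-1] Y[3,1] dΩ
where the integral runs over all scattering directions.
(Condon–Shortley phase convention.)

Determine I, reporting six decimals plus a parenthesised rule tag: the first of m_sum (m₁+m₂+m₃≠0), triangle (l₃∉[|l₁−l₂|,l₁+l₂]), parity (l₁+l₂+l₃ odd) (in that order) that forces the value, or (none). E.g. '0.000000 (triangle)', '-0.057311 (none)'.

Rules hold: Σm=0, L=6 even, 1≤3≤3.
N = 3·5·7 = 105
Δ = 0!·2!·4!/7! = 1/105
Racah Σ t=0..0: t=0:+1/4 = 1/4
⇒ 3j(1 2 3; 0 0 0)² = 3/35, sgn -1
Racah Σ t=0..0: t=0:+1/6 = 1/6
⇒ 3j(1 2 3; 0 -1 1)² = 8/105, sgn +1
4πI² = N·(3j₀)²·(3jₘ)² = 24/35
I = -1·√(0.685714/4π) = -0.23359668
No selection rule forces the value: the integral is nonzero (none).

-0.233597 (none)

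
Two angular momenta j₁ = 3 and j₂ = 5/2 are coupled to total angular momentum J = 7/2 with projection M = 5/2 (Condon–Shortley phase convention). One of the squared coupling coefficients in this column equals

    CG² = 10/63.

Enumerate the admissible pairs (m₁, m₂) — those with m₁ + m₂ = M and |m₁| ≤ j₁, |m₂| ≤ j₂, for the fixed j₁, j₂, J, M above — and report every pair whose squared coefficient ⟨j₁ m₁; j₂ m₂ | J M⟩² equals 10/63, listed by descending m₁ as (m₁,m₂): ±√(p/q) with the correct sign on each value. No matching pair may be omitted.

Admissible pairs with m₁+m₂ = M = 5/2: (0,5/2), (1,3/2), (2,1/2), (3,-1/2)
  (m₁,m₂)=(3,-1/2): CG² = 3/7, CG = +√(3/7)
  (m₁,m₂)=(2,1/2): CG² = 2/63, CG = −√(2/63)
  (m₁,m₂)=(1,3/2): CG² = 10/63, CG = −√(10/63)   ← matches the target
  (m₁,m₂)=(0,5/2): CG² = 8/21, CG = +√(8/21)
Pairs with CG² = 10/63: (1,3/2): −√(10/63)

(1,3/2): −√(10/63)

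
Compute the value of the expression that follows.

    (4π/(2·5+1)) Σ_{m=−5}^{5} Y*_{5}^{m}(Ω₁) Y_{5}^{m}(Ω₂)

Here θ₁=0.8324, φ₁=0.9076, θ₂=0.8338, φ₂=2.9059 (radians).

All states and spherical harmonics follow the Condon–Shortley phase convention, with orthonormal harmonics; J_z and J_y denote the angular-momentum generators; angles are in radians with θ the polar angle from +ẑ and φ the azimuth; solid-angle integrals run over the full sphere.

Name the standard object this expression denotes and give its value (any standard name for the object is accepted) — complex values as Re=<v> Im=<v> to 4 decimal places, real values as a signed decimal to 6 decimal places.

This sum is the spherical-harmonic addition theorem: it equals the Legendre polynomial P_l(cos γ) of the angle γ between the two directions.
Term-by-term m-sum for l=5 (normalisation 4π/11 = 1.142397):
  term(m=-5) = -0.008951+0.005696i   from Y*(Ω₁)=-0.017815-0.101120i, Y(Ω₂)=-0.039509-0.095482i
  term(m=-4) = -0.012162-0.086796i   from Y*(Ω₁)=-0.260915-0.138770i, Y(Ω₂)=+0.174251+0.239984i
  term(m=-3) = +0.177754+0.052712i   from Y*(Ω₁)=-0.393429+0.175125i, Y(Ω₂)=-0.327316-0.279679i
  term(m=-2) = -0.032608+0.037496i   from Y*(Ω₁)=-0.054230+0.217452i, Y(Ω₂)=+0.197545+0.100690i
  term(m=-1) = -0.024986-0.054841i   from Y*(Ω₁)=-0.150529-0.192679i, Y(Ω₂)=+0.239658+0.057555i
  term(m=+0) = +0.088108+0.000000i   from Y*(Ω₁)=-0.297773-0.000000i, Y(Ω₂)=-0.295890+0.000000i
  term(m=+1) = -0.024986+0.054841i   from Y*(Ω₁)=+0.150529-0.192679i, Y(Ω₂)=-0.239658+0.057555i
  term(m=+2) = -0.032608-0.037496i   from Y*(Ω₁)=-0.054230-0.217452i, Y(Ω₂)=+0.197545-0.100690i
  term(m=+3) = +0.177754-0.052712i   from Y*(Ω₁)=+0.393429+0.175125i, Y(Ω₂)=+0.327316-0.279679i
  term(m=+4) = -0.012162+0.086796i   from Y*(Ω₁)=-0.260915+0.138770i, Y(Ω₂)=+0.174251-0.239984i
  term(m=+5) = -0.008951-0.005696i   from Y*(Ω₁)=+0.017815-0.101120i, Y(Ω₂)=+0.039509-0.095482i
Total Σ_m = +0.286202-0.000000i. Multiply by 1.142397: +0.326956-0.000000i. P_5(cos γ) = 0.326956

Legendre polynomial (addition theorem), +0.326956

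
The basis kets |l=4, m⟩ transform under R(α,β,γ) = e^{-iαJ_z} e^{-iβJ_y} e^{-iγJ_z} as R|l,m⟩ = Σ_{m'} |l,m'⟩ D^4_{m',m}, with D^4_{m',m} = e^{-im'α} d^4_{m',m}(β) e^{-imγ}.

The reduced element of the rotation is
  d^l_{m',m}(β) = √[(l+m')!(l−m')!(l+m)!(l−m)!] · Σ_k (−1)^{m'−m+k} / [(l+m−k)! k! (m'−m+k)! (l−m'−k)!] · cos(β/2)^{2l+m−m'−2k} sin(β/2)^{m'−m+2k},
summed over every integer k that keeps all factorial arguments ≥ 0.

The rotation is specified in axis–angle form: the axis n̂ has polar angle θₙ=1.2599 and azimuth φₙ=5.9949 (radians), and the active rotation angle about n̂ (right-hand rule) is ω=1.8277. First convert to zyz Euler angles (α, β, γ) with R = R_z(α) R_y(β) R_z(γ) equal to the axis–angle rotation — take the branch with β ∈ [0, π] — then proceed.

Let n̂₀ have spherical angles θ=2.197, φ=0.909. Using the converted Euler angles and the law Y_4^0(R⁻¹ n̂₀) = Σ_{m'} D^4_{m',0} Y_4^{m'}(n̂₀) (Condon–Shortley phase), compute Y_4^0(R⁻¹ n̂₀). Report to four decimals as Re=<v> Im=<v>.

Axis–angle → zyz. n̂ = (sinθₙcosφₙ, sinθₙsinφₙ, cosθₙ) = (+0.912771, -0.270679, +0.305912), ω = 1.8277.
R = I cosω + sinω [n̂]ₓ + (1−cosω) n̂n̂ᵀ gives
  R = [+0.790756, -0.605717, +0.088380; -0.013972, -0.162204, -0.986658; +0.611971, +0.778972, -0.136727]
β = atan2(√(R₁₃²+R₂₃²), R₃₃) = 1.707953; α = atan2(R₂₃, R₁₃) mod 2π = 4.801726; γ = atan2(R₃₂, −R₃₁) mod 2π = 2.236704
Need the full column D^4_{m',0} for m'=−4..4 at α=4.8017, β=1.7080, γ=2.2367.
cos(β/2)=0.656991, sin(β/2)=0.753899
d^4_{-4,0}: single k=4 term ⇒ +0.503544;  D = +0.471734+0.176135i
d^4_{-3,0}: k∈[3..4] ⇒ +0.620581 -0.817159 = -0.196578;  D = +0.052056-0.189560i
d^4_{-2,0}: k∈[2..4] ⇒ +0.433613 -1.522575 +0.751827 = -0.337135;  D = +0.331768+0.059917i
d^4_{-1,0}: k∈[1..4] ⇒ +0.178132 -1.407347 +1.853143 -0.406692 = +0.217236;  D = +0.019381-0.216370i
d^4_{0,0}: k∈[0..4] ⇒ +0.034711 -0.731309 +2.166662 -1.267992 +0.104353 = +0.306426;  D = +0.306426+0.000000i
d^4_{1,0}: k∈[0..3] ⇒ -0.178132 +1.407347 -1.853143 +0.406692 = -0.217236;  D = -0.019381-0.216370i
d^4_{2,0}: k∈[0..2] ⇒ +0.433613 -1.522575 +0.751827 = -0.337135;  D = +0.331768-0.059917i
d^4_{3,0}: k∈[0..1] ⇒ -0.620581 +0.817159 = +0.196578;  D = -0.052056-0.189560i
d^4_{4,0}: single k=0 term ⇒ +0.503544;  D = +0.471734-0.176135i
Y_4^{m'}(θ=2.197,φ=0.909) and Σ D·Y over m':
  (+0.4717+0.1761i)·(-0.1679+0.0905i)  (+0.0521-0.1896i)·(+0.3572+0.1572i)  (+0.3318+0.0599i)·(-0.0755-0.2991i)  (+0.0194-0.2164i)·(+0.0822-0.1056i)  (+0.3064+0.0000i)·(-0.3359+0.0000i)  (-0.0194-0.2164i)·(-0.0822-0.1056i)  (+0.3318-0.0599i)·(-0.0755+0.2991i)  (-0.0521-0.1896i)·(-0.3572+0.1572i)  (+0.4717-0.1761i)·(-0.1679-0.0905i)
Y_4^0(R⁻¹ n̂) = -0.253169+0.000000i

Re=-0.2532 Im=0.0000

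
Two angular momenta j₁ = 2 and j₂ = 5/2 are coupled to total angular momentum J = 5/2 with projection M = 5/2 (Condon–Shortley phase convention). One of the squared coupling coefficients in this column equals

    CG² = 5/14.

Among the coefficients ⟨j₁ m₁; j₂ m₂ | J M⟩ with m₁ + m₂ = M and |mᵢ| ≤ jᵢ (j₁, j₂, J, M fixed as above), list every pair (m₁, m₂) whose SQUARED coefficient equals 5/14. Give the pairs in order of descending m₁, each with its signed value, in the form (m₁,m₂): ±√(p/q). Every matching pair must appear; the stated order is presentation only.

Admissible pairs with m₁+m₂ = M = 5/2: (0,5/2), (1,3/2), (2,1/2)
  (m₁,m₂)=(2,1/2): CG² = 3/14, CG = +√(3/14)
  (m₁,m₂)=(1,3/2): CG² = 3/7, CG = −√(3/7)
  (m₁,m₂)=(0,5/2): CG² = 5/14, CG = +√(5/14)   ← matches the target
Pairs with CG² = 5/14: (0,5/2): +√(5/14)

(0,5/2): +√(5/14)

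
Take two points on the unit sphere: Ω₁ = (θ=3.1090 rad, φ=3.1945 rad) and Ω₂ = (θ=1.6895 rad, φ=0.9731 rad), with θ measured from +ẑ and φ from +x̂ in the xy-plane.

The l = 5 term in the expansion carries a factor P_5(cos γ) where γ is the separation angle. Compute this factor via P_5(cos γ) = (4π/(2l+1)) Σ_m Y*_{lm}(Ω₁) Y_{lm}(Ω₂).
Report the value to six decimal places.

Term-by-term m-sum for l=5 (normalisation 4π/11 = 1.142397):
  [-5]  conj(Y_{5,-5})(Ω₁) = (-0.000000, -0.000000) ; Y_{5,-5}(Ω₂) = (0.068331, 0.442789) ; Δ = (0.000000, -0.000000)
  [-4]  conj(Y_{5,-4})(Ω₁) = (-0.000002, -0.000000) ; Y_{5,-4}(Ω₂) = (0.123543, -0.115278) ; Δ = (-0.000000, 0.000000)
  [-3]  conj(Y_{5,-3})(Ω₁) = (-0.000094, -0.000015) ; Y_{5,-3}(Ω₂) = (0.288660, 0.065245) ; Δ = (-0.000026, -0.000011)
  [-2]  conj(Y_{5,-2})(Ω₁) = (-0.003572, -0.000379) ; Y_{5,-2}(Ω₂) = (-0.069503, -0.176362) ; Δ = (0.000181, 0.000656)
  [-1]  conj(Y_{5,-1})(Ω₁) = (-0.083069, -0.004399) ; Y_{5,-1}(Ω₂) = (0.144567, -0.212361) ; Δ = (-0.012943, 0.017005)
  [+0]  conj(Y_{5,0})(Ω₁) = (-0.928163, -0.000000) ; Y_{5,0}(Ω₂) = (-0.194323, 0.000000) ; Δ = (0.180363, 0.000000)
  [+1]  conj(Y_{5,1})(Ω₁) = (0.083069, -0.004399) ; Y_{5,1}(Ω₂) = (-0.144567, -0.212361) ; Δ = (-0.012943, -0.017005)
  [+2]  conj(Y_{5,2})(Ω₁) = (-0.003572, 0.000379) ; Y_{5,2}(Ω₂) = (-0.069503, 0.176362) ; Δ = (0.000181, -0.000656)
  [+3]  conj(Y_{5,3})(Ω₁) = (0.000094, -0.000015) ; Y_{5,3}(Ω₂) = (-0.288660, 0.065245) ; Δ = (-0.000026, 0.000011)
  [+4]  conj(Y_{5,4})(Ω₁) = (-0.000002, 0.000000) ; Y_{5,4}(Ω₂) = (0.123543, 0.115278) ; Δ = (-0.000000, -0.000000)
  [+5]  conj(Y_{5,5})(Ω₁) = (0.000000, -0.000000) ; Y_{5,5}(Ω₂) = (-0.068331, 0.442789) ; Δ = (0.000000, 0.000000)
Total Σ_m = (0.154786, 0.000000). Multiply by 1.142397: (0.176827, 0.000000). P_5(cos γ) = 0.176827

0.176827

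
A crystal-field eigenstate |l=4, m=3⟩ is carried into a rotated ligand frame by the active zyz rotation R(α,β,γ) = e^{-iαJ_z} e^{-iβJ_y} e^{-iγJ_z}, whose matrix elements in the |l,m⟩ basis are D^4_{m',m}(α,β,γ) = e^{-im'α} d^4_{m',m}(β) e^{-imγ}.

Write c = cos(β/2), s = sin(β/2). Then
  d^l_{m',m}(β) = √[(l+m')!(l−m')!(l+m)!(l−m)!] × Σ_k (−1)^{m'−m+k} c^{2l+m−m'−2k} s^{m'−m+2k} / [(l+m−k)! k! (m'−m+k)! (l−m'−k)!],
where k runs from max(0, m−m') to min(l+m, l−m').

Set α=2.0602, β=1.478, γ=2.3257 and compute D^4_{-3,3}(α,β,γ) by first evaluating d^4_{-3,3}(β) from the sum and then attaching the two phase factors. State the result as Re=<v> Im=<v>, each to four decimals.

Re=0.2201 Im=-0.2250

First d^4_{-3,3}(β=1.4780), then the phase factors e^{-i(-3)α} and e^{-i(3)γ}:
With c≡cos(β/2)=0.739142 and s≡sin(β/2)=0.673549, N=[1·5040·5040·1]^{1/2}=5040.000000
k: max(0,(3)−(-3))=6 … min(4+(3),4−(-3))=7
  k=6: (−1)^0·5040.0000/(720)·0.7391^2·0.6735^6 = +0.357084
  k=7: (−1)^1·5040.0000/(5040)·0.7391^0·0.6735^8 = -0.042360
d^4_{-3,3}(1.4780) = +0.357084 -0.042360 = +0.314724
Phases: e^{-i·(-3)·2.0602}=+0.994743-0.102405i, e^{-i·(3)·2.3257}=+0.768748-0.639551i ⇒ D=+0.220059-0.225000i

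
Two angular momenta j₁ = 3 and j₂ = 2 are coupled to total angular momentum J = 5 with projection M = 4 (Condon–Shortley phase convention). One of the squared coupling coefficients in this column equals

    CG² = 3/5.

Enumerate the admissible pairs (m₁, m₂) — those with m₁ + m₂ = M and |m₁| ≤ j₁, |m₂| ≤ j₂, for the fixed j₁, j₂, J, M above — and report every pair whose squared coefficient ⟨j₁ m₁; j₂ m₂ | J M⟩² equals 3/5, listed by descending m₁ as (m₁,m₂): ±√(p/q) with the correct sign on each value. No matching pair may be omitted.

Admissible pairs with m₁+m₂ = M = 4: (2,2), (3,1)
  (m₁,m₂)=(3,1): CG² = 2/5, CG = +√(2/5)
  (m₁,m₂)=(2,2): CG² = 3/5, CG = +√(3/5)   ← matches the target
Pairs with CG² = 3/5: (2,2): +√(3/5)

(2,2): +√(3/5)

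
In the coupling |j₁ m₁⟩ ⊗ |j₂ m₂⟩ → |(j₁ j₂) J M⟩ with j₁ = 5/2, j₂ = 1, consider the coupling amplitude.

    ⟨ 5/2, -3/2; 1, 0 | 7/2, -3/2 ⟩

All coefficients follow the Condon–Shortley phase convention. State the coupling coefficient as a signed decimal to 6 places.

triangle: 0!×5!×2!/8! = 240/40320
(j±m)!: 1!×4!×1!×1!×2!×5! = 5760
prefactor² = (2J+1)×Δ×N² = 1920/7
  k=0: +1/(0!×0!×4!×1!×1!×1!) = 1/24
Σ = 1/24  ⇒  CG² = 1920/7×(1/24)² = 10/21
CG = +√(10/21) = +0.690066

+0.690066  (= +√(10/21))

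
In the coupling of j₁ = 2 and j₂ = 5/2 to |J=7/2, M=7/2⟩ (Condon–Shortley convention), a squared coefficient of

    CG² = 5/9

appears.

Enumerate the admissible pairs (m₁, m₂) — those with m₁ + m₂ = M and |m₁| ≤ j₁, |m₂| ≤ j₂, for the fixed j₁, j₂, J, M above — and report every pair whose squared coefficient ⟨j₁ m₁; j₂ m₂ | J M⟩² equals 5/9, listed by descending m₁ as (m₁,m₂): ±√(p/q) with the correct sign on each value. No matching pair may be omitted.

(1,5/2): −√(5/9)

Admissible pairs with m₁+m₂ = M = 7/2: (1,5/2), (2,3/2)
  (m₁,m₂)=(2,3/2): CG² = 4/9, CG = +√(4/9)
  (m₁,m₂)=(1,5/2): CG² = 5/9, CG = −√(5/9)   ← matches the target
Pairs with CG² = 5/9: (1,5/2): −√(5/9)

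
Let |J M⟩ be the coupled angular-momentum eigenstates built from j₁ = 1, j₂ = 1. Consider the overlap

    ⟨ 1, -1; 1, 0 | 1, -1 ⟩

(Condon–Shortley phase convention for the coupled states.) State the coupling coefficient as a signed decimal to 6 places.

−√(1/2) = -0.707107

√[3·1!1!1!/4! · 0!2!1!1!0!2!] = √(1/2)
  +(−1)^1/∏(1,0,1,0,0,1)! = -1  (running -1)
⟨..|..⟩ = √(1/2)·(-1) = -0.707107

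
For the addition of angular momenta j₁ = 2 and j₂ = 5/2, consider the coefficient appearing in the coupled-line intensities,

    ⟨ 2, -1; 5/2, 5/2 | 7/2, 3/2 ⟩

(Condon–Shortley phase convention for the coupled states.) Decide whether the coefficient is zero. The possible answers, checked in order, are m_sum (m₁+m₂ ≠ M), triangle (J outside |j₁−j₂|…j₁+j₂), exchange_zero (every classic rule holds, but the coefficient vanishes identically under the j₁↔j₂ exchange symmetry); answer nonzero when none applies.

nonzero

m-sum: m₁+m₂ = -1+5/2 = 3/2, M = 3/2  ✓
triangle: |j₁−j₂| = 1/2 ≤ J = 7/2 ≤ j₁+j₂ = 9/2  ✓
exchange: j₁≠j₂ or m₁≠m₂ — the exchange symmetry imposes no constraint here
value check: CG = −√(5/21) = -0.487950 ≠ 0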